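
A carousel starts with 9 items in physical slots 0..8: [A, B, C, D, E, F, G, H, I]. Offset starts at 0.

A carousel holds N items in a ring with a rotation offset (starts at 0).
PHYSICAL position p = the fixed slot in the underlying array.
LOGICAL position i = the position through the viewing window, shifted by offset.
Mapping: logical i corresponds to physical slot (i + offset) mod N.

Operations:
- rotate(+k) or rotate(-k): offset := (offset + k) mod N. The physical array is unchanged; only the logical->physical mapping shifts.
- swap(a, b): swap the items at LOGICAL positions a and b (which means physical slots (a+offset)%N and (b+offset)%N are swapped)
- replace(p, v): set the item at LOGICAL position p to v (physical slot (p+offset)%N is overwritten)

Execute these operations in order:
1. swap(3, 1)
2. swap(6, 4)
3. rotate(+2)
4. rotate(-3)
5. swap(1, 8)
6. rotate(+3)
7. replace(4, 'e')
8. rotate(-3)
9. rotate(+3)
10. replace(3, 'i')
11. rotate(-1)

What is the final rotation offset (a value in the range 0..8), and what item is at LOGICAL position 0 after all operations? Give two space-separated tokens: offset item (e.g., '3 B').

Answer: 1 D

Derivation:
After op 1 (swap(3, 1)): offset=0, physical=[A,D,C,B,E,F,G,H,I], logical=[A,D,C,B,E,F,G,H,I]
After op 2 (swap(6, 4)): offset=0, physical=[A,D,C,B,G,F,E,H,I], logical=[A,D,C,B,G,F,E,H,I]
After op 3 (rotate(+2)): offset=2, physical=[A,D,C,B,G,F,E,H,I], logical=[C,B,G,F,E,H,I,A,D]
After op 4 (rotate(-3)): offset=8, physical=[A,D,C,B,G,F,E,H,I], logical=[I,A,D,C,B,G,F,E,H]
After op 5 (swap(1, 8)): offset=8, physical=[H,D,C,B,G,F,E,A,I], logical=[I,H,D,C,B,G,F,E,A]
After op 6 (rotate(+3)): offset=2, physical=[H,D,C,B,G,F,E,A,I], logical=[C,B,G,F,E,A,I,H,D]
After op 7 (replace(4, 'e')): offset=2, physical=[H,D,C,B,G,F,e,A,I], logical=[C,B,G,F,e,A,I,H,D]
After op 8 (rotate(-3)): offset=8, physical=[H,D,C,B,G,F,e,A,I], logical=[I,H,D,C,B,G,F,e,A]
After op 9 (rotate(+3)): offset=2, physical=[H,D,C,B,G,F,e,A,I], logical=[C,B,G,F,e,A,I,H,D]
After op 10 (replace(3, 'i')): offset=2, physical=[H,D,C,B,G,i,e,A,I], logical=[C,B,G,i,e,A,I,H,D]
After op 11 (rotate(-1)): offset=1, physical=[H,D,C,B,G,i,e,A,I], logical=[D,C,B,G,i,e,A,I,H]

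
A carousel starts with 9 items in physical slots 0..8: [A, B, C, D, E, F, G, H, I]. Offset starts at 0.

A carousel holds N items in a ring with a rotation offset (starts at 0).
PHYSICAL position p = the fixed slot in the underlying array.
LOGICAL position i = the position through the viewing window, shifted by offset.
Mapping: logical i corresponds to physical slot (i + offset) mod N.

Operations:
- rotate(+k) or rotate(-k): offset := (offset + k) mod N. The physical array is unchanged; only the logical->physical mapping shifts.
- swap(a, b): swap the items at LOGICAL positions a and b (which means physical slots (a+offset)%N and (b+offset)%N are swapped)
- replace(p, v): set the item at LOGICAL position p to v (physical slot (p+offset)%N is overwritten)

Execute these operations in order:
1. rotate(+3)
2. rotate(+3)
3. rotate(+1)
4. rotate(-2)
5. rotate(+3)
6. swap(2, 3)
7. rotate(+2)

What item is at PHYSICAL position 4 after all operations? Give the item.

After op 1 (rotate(+3)): offset=3, physical=[A,B,C,D,E,F,G,H,I], logical=[D,E,F,G,H,I,A,B,C]
After op 2 (rotate(+3)): offset=6, physical=[A,B,C,D,E,F,G,H,I], logical=[G,H,I,A,B,C,D,E,F]
After op 3 (rotate(+1)): offset=7, physical=[A,B,C,D,E,F,G,H,I], logical=[H,I,A,B,C,D,E,F,G]
After op 4 (rotate(-2)): offset=5, physical=[A,B,C,D,E,F,G,H,I], logical=[F,G,H,I,A,B,C,D,E]
After op 5 (rotate(+3)): offset=8, physical=[A,B,C,D,E,F,G,H,I], logical=[I,A,B,C,D,E,F,G,H]
After op 6 (swap(2, 3)): offset=8, physical=[A,C,B,D,E,F,G,H,I], logical=[I,A,C,B,D,E,F,G,H]
After op 7 (rotate(+2)): offset=1, physical=[A,C,B,D,E,F,G,H,I], logical=[C,B,D,E,F,G,H,I,A]

Answer: E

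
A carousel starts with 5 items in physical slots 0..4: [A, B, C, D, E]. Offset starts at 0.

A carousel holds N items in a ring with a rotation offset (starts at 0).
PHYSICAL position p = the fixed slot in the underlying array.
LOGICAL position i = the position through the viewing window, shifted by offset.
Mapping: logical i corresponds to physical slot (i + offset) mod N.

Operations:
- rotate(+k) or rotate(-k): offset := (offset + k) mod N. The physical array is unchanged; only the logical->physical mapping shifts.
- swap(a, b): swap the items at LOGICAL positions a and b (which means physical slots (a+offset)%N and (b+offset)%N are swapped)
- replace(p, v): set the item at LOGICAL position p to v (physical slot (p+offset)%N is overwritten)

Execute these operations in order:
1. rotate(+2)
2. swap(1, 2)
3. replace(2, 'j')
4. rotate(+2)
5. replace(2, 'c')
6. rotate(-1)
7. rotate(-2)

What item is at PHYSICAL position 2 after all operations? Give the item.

After op 1 (rotate(+2)): offset=2, physical=[A,B,C,D,E], logical=[C,D,E,A,B]
After op 2 (swap(1, 2)): offset=2, physical=[A,B,C,E,D], logical=[C,E,D,A,B]
After op 3 (replace(2, 'j')): offset=2, physical=[A,B,C,E,j], logical=[C,E,j,A,B]
After op 4 (rotate(+2)): offset=4, physical=[A,B,C,E,j], logical=[j,A,B,C,E]
After op 5 (replace(2, 'c')): offset=4, physical=[A,c,C,E,j], logical=[j,A,c,C,E]
After op 6 (rotate(-1)): offset=3, physical=[A,c,C,E,j], logical=[E,j,A,c,C]
After op 7 (rotate(-2)): offset=1, physical=[A,c,C,E,j], logical=[c,C,E,j,A]

Answer: C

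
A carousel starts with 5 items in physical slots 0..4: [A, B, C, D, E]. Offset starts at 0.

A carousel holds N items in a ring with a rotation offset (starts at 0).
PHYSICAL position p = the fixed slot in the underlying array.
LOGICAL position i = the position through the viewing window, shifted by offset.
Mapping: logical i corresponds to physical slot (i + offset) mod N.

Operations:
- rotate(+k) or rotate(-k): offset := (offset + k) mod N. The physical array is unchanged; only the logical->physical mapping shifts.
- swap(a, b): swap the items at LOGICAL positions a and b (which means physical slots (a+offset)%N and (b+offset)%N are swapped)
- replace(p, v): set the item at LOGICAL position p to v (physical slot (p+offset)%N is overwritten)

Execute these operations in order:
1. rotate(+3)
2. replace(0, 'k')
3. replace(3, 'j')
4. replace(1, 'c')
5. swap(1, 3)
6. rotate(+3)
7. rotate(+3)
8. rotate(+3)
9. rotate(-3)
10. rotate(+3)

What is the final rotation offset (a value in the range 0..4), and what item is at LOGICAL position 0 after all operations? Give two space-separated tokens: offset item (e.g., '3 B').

Answer: 2 C

Derivation:
After op 1 (rotate(+3)): offset=3, physical=[A,B,C,D,E], logical=[D,E,A,B,C]
After op 2 (replace(0, 'k')): offset=3, physical=[A,B,C,k,E], logical=[k,E,A,B,C]
After op 3 (replace(3, 'j')): offset=3, physical=[A,j,C,k,E], logical=[k,E,A,j,C]
After op 4 (replace(1, 'c')): offset=3, physical=[A,j,C,k,c], logical=[k,c,A,j,C]
After op 5 (swap(1, 3)): offset=3, physical=[A,c,C,k,j], logical=[k,j,A,c,C]
After op 6 (rotate(+3)): offset=1, physical=[A,c,C,k,j], logical=[c,C,k,j,A]
After op 7 (rotate(+3)): offset=4, physical=[A,c,C,k,j], logical=[j,A,c,C,k]
After op 8 (rotate(+3)): offset=2, physical=[A,c,C,k,j], logical=[C,k,j,A,c]
After op 9 (rotate(-3)): offset=4, physical=[A,c,C,k,j], logical=[j,A,c,C,k]
After op 10 (rotate(+3)): offset=2, physical=[A,c,C,k,j], logical=[C,k,j,A,c]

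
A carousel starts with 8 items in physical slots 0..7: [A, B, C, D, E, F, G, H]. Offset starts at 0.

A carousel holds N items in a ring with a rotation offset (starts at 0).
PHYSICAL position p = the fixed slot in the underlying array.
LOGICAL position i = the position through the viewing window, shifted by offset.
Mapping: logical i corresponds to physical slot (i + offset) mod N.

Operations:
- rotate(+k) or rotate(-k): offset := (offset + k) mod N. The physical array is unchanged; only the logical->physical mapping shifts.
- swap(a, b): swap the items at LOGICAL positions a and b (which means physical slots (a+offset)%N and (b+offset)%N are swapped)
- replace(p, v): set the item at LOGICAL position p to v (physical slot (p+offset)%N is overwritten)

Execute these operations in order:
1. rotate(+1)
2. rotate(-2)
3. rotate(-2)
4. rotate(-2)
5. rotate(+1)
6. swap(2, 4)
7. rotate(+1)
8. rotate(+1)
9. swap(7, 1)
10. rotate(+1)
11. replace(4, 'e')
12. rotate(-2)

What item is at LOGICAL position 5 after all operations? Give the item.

Answer: C

Derivation:
After op 1 (rotate(+1)): offset=1, physical=[A,B,C,D,E,F,G,H], logical=[B,C,D,E,F,G,H,A]
After op 2 (rotate(-2)): offset=7, physical=[A,B,C,D,E,F,G,H], logical=[H,A,B,C,D,E,F,G]
After op 3 (rotate(-2)): offset=5, physical=[A,B,C,D,E,F,G,H], logical=[F,G,H,A,B,C,D,E]
After op 4 (rotate(-2)): offset=3, physical=[A,B,C,D,E,F,G,H], logical=[D,E,F,G,H,A,B,C]
After op 5 (rotate(+1)): offset=4, physical=[A,B,C,D,E,F,G,H], logical=[E,F,G,H,A,B,C,D]
After op 6 (swap(2, 4)): offset=4, physical=[G,B,C,D,E,F,A,H], logical=[E,F,A,H,G,B,C,D]
After op 7 (rotate(+1)): offset=5, physical=[G,B,C,D,E,F,A,H], logical=[F,A,H,G,B,C,D,E]
After op 8 (rotate(+1)): offset=6, physical=[G,B,C,D,E,F,A,H], logical=[A,H,G,B,C,D,E,F]
After op 9 (swap(7, 1)): offset=6, physical=[G,B,C,D,E,H,A,F], logical=[A,F,G,B,C,D,E,H]
After op 10 (rotate(+1)): offset=7, physical=[G,B,C,D,E,H,A,F], logical=[F,G,B,C,D,E,H,A]
After op 11 (replace(4, 'e')): offset=7, physical=[G,B,C,e,E,H,A,F], logical=[F,G,B,C,e,E,H,A]
After op 12 (rotate(-2)): offset=5, physical=[G,B,C,e,E,H,A,F], logical=[H,A,F,G,B,C,e,E]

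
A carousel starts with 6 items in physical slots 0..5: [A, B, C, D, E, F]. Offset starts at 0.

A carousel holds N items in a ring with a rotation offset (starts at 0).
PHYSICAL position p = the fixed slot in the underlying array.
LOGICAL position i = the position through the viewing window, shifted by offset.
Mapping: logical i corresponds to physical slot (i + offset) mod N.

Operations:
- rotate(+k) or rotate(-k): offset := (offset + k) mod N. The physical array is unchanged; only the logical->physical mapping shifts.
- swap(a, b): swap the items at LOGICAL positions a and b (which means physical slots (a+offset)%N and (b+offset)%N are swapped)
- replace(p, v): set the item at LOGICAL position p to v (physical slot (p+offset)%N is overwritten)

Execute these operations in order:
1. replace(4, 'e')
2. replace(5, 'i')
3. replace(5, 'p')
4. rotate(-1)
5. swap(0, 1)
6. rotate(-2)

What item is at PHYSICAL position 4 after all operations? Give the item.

After op 1 (replace(4, 'e')): offset=0, physical=[A,B,C,D,e,F], logical=[A,B,C,D,e,F]
After op 2 (replace(5, 'i')): offset=0, physical=[A,B,C,D,e,i], logical=[A,B,C,D,e,i]
After op 3 (replace(5, 'p')): offset=0, physical=[A,B,C,D,e,p], logical=[A,B,C,D,e,p]
After op 4 (rotate(-1)): offset=5, physical=[A,B,C,D,e,p], logical=[p,A,B,C,D,e]
After op 5 (swap(0, 1)): offset=5, physical=[p,B,C,D,e,A], logical=[A,p,B,C,D,e]
After op 6 (rotate(-2)): offset=3, physical=[p,B,C,D,e,A], logical=[D,e,A,p,B,C]

Answer: e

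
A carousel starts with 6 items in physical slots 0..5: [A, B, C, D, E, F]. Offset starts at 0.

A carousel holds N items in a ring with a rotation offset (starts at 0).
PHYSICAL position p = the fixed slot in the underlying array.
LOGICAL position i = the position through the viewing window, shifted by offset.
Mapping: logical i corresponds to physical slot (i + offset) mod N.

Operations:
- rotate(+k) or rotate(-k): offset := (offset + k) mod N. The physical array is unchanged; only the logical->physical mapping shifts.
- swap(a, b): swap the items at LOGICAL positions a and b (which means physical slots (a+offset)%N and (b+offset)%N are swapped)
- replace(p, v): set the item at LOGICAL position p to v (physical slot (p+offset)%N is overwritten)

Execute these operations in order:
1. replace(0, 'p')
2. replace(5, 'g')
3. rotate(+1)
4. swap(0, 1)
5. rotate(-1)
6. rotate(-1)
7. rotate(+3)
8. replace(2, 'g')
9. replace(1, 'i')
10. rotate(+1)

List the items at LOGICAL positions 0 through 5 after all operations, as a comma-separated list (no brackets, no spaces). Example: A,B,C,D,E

After op 1 (replace(0, 'p')): offset=0, physical=[p,B,C,D,E,F], logical=[p,B,C,D,E,F]
After op 2 (replace(5, 'g')): offset=0, physical=[p,B,C,D,E,g], logical=[p,B,C,D,E,g]
After op 3 (rotate(+1)): offset=1, physical=[p,B,C,D,E,g], logical=[B,C,D,E,g,p]
After op 4 (swap(0, 1)): offset=1, physical=[p,C,B,D,E,g], logical=[C,B,D,E,g,p]
After op 5 (rotate(-1)): offset=0, physical=[p,C,B,D,E,g], logical=[p,C,B,D,E,g]
After op 6 (rotate(-1)): offset=5, physical=[p,C,B,D,E,g], logical=[g,p,C,B,D,E]
After op 7 (rotate(+3)): offset=2, physical=[p,C,B,D,E,g], logical=[B,D,E,g,p,C]
After op 8 (replace(2, 'g')): offset=2, physical=[p,C,B,D,g,g], logical=[B,D,g,g,p,C]
After op 9 (replace(1, 'i')): offset=2, physical=[p,C,B,i,g,g], logical=[B,i,g,g,p,C]
After op 10 (rotate(+1)): offset=3, physical=[p,C,B,i,g,g], logical=[i,g,g,p,C,B]

Answer: i,g,g,p,C,B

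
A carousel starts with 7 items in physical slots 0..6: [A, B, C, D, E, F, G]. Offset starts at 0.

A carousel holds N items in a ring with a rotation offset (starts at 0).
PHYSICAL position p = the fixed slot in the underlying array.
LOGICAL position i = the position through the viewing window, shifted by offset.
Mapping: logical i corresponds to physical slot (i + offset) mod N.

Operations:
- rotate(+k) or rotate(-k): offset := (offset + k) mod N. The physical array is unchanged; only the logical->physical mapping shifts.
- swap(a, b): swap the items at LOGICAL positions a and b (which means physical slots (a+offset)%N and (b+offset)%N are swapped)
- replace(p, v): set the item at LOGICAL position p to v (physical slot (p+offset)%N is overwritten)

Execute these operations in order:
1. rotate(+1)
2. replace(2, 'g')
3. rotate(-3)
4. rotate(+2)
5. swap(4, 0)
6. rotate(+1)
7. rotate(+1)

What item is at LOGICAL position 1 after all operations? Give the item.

After op 1 (rotate(+1)): offset=1, physical=[A,B,C,D,E,F,G], logical=[B,C,D,E,F,G,A]
After op 2 (replace(2, 'g')): offset=1, physical=[A,B,C,g,E,F,G], logical=[B,C,g,E,F,G,A]
After op 3 (rotate(-3)): offset=5, physical=[A,B,C,g,E,F,G], logical=[F,G,A,B,C,g,E]
After op 4 (rotate(+2)): offset=0, physical=[A,B,C,g,E,F,G], logical=[A,B,C,g,E,F,G]
After op 5 (swap(4, 0)): offset=0, physical=[E,B,C,g,A,F,G], logical=[E,B,C,g,A,F,G]
After op 6 (rotate(+1)): offset=1, physical=[E,B,C,g,A,F,G], logical=[B,C,g,A,F,G,E]
After op 7 (rotate(+1)): offset=2, physical=[E,B,C,g,A,F,G], logical=[C,g,A,F,G,E,B]

Answer: g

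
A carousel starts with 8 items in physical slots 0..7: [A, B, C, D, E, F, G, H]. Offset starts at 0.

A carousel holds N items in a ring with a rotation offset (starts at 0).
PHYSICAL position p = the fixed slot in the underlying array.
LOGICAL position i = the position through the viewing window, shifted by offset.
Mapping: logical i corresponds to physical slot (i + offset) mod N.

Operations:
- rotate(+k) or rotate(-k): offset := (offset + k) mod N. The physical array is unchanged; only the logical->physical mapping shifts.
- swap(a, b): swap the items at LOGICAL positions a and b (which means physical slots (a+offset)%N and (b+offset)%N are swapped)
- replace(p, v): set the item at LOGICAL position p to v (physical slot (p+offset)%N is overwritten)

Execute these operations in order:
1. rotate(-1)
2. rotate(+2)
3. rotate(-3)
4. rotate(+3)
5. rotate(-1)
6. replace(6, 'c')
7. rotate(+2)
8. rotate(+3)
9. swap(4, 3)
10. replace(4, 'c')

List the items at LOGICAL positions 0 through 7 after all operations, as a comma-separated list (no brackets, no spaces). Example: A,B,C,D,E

After op 1 (rotate(-1)): offset=7, physical=[A,B,C,D,E,F,G,H], logical=[H,A,B,C,D,E,F,G]
After op 2 (rotate(+2)): offset=1, physical=[A,B,C,D,E,F,G,H], logical=[B,C,D,E,F,G,H,A]
After op 3 (rotate(-3)): offset=6, physical=[A,B,C,D,E,F,G,H], logical=[G,H,A,B,C,D,E,F]
After op 4 (rotate(+3)): offset=1, physical=[A,B,C,D,E,F,G,H], logical=[B,C,D,E,F,G,H,A]
After op 5 (rotate(-1)): offset=0, physical=[A,B,C,D,E,F,G,H], logical=[A,B,C,D,E,F,G,H]
After op 6 (replace(6, 'c')): offset=0, physical=[A,B,C,D,E,F,c,H], logical=[A,B,C,D,E,F,c,H]
After op 7 (rotate(+2)): offset=2, physical=[A,B,C,D,E,F,c,H], logical=[C,D,E,F,c,H,A,B]
After op 8 (rotate(+3)): offset=5, physical=[A,B,C,D,E,F,c,H], logical=[F,c,H,A,B,C,D,E]
After op 9 (swap(4, 3)): offset=5, physical=[B,A,C,D,E,F,c,H], logical=[F,c,H,B,A,C,D,E]
After op 10 (replace(4, 'c')): offset=5, physical=[B,c,C,D,E,F,c,H], logical=[F,c,H,B,c,C,D,E]

Answer: F,c,H,B,c,C,D,E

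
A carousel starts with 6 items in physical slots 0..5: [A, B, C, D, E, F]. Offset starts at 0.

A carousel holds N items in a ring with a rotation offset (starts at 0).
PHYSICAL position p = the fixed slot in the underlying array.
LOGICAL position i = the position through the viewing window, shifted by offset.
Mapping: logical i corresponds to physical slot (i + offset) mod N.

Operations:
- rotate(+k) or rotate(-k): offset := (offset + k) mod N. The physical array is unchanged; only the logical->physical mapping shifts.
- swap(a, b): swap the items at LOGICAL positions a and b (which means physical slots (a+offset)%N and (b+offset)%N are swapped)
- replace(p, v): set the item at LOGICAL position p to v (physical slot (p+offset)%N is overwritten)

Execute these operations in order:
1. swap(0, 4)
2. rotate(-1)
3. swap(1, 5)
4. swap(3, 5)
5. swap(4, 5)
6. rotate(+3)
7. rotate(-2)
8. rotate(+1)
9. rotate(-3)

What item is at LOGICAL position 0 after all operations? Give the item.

Answer: D

Derivation:
After op 1 (swap(0, 4)): offset=0, physical=[E,B,C,D,A,F], logical=[E,B,C,D,A,F]
After op 2 (rotate(-1)): offset=5, physical=[E,B,C,D,A,F], logical=[F,E,B,C,D,A]
After op 3 (swap(1, 5)): offset=5, physical=[A,B,C,D,E,F], logical=[F,A,B,C,D,E]
After op 4 (swap(3, 5)): offset=5, physical=[A,B,E,D,C,F], logical=[F,A,B,E,D,C]
After op 5 (swap(4, 5)): offset=5, physical=[A,B,E,C,D,F], logical=[F,A,B,E,C,D]
After op 6 (rotate(+3)): offset=2, physical=[A,B,E,C,D,F], logical=[E,C,D,F,A,B]
After op 7 (rotate(-2)): offset=0, physical=[A,B,E,C,D,F], logical=[A,B,E,C,D,F]
After op 8 (rotate(+1)): offset=1, physical=[A,B,E,C,D,F], logical=[B,E,C,D,F,A]
After op 9 (rotate(-3)): offset=4, physical=[A,B,E,C,D,F], logical=[D,F,A,B,E,C]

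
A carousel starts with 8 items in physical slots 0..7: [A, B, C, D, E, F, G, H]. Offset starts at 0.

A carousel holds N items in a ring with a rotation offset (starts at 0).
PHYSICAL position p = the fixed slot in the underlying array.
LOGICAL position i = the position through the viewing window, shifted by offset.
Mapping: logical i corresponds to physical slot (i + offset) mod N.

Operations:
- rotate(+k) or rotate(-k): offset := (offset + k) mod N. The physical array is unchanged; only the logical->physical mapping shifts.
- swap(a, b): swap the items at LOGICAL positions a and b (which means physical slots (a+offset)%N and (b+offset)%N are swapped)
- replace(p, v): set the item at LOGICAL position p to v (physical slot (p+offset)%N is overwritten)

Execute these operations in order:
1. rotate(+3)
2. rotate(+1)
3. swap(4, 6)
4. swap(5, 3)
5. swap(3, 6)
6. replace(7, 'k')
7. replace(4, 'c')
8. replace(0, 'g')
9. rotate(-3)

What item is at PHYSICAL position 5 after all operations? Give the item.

After op 1 (rotate(+3)): offset=3, physical=[A,B,C,D,E,F,G,H], logical=[D,E,F,G,H,A,B,C]
After op 2 (rotate(+1)): offset=4, physical=[A,B,C,D,E,F,G,H], logical=[E,F,G,H,A,B,C,D]
After op 3 (swap(4, 6)): offset=4, physical=[C,B,A,D,E,F,G,H], logical=[E,F,G,H,C,B,A,D]
After op 4 (swap(5, 3)): offset=4, physical=[C,H,A,D,E,F,G,B], logical=[E,F,G,B,C,H,A,D]
After op 5 (swap(3, 6)): offset=4, physical=[C,H,B,D,E,F,G,A], logical=[E,F,G,A,C,H,B,D]
After op 6 (replace(7, 'k')): offset=4, physical=[C,H,B,k,E,F,G,A], logical=[E,F,G,A,C,H,B,k]
After op 7 (replace(4, 'c')): offset=4, physical=[c,H,B,k,E,F,G,A], logical=[E,F,G,A,c,H,B,k]
After op 8 (replace(0, 'g')): offset=4, physical=[c,H,B,k,g,F,G,A], logical=[g,F,G,A,c,H,B,k]
After op 9 (rotate(-3)): offset=1, physical=[c,H,B,k,g,F,G,A], logical=[H,B,k,g,F,G,A,c]

Answer: F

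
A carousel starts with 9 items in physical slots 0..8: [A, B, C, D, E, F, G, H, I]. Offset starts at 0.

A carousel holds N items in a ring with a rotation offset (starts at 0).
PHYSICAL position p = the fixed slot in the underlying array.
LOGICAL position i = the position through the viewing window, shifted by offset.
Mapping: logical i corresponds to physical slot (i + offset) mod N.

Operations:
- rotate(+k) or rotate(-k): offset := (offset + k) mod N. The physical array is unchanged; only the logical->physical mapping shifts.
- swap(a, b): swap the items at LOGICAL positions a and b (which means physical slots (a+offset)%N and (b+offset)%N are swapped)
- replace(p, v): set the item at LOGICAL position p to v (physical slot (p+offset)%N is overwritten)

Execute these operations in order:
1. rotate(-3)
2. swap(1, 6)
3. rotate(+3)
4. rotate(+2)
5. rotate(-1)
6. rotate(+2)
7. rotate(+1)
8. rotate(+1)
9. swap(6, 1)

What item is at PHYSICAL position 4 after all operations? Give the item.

Answer: E

Derivation:
After op 1 (rotate(-3)): offset=6, physical=[A,B,C,D,E,F,G,H,I], logical=[G,H,I,A,B,C,D,E,F]
After op 2 (swap(1, 6)): offset=6, physical=[A,B,C,H,E,F,G,D,I], logical=[G,D,I,A,B,C,H,E,F]
After op 3 (rotate(+3)): offset=0, physical=[A,B,C,H,E,F,G,D,I], logical=[A,B,C,H,E,F,G,D,I]
After op 4 (rotate(+2)): offset=2, physical=[A,B,C,H,E,F,G,D,I], logical=[C,H,E,F,G,D,I,A,B]
After op 5 (rotate(-1)): offset=1, physical=[A,B,C,H,E,F,G,D,I], logical=[B,C,H,E,F,G,D,I,A]
After op 6 (rotate(+2)): offset=3, physical=[A,B,C,H,E,F,G,D,I], logical=[H,E,F,G,D,I,A,B,C]
After op 7 (rotate(+1)): offset=4, physical=[A,B,C,H,E,F,G,D,I], logical=[E,F,G,D,I,A,B,C,H]
After op 8 (rotate(+1)): offset=5, physical=[A,B,C,H,E,F,G,D,I], logical=[F,G,D,I,A,B,C,H,E]
After op 9 (swap(6, 1)): offset=5, physical=[A,B,G,H,E,F,C,D,I], logical=[F,C,D,I,A,B,G,H,E]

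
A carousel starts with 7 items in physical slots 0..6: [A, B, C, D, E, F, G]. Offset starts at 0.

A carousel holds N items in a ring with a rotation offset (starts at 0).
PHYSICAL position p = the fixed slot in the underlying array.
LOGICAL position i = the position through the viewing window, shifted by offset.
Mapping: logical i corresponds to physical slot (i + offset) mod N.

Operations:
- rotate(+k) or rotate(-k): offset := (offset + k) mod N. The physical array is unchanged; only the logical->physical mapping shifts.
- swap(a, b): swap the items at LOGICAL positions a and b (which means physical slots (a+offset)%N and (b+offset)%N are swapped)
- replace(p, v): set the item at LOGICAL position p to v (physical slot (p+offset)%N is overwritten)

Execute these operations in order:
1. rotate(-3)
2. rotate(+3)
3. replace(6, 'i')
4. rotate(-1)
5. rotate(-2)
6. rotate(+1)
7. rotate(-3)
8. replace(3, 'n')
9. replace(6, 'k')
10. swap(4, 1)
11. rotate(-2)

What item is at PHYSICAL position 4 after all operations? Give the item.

Answer: E

Derivation:
After op 1 (rotate(-3)): offset=4, physical=[A,B,C,D,E,F,G], logical=[E,F,G,A,B,C,D]
After op 2 (rotate(+3)): offset=0, physical=[A,B,C,D,E,F,G], logical=[A,B,C,D,E,F,G]
After op 3 (replace(6, 'i')): offset=0, physical=[A,B,C,D,E,F,i], logical=[A,B,C,D,E,F,i]
After op 4 (rotate(-1)): offset=6, physical=[A,B,C,D,E,F,i], logical=[i,A,B,C,D,E,F]
After op 5 (rotate(-2)): offset=4, physical=[A,B,C,D,E,F,i], logical=[E,F,i,A,B,C,D]
After op 6 (rotate(+1)): offset=5, physical=[A,B,C,D,E,F,i], logical=[F,i,A,B,C,D,E]
After op 7 (rotate(-3)): offset=2, physical=[A,B,C,D,E,F,i], logical=[C,D,E,F,i,A,B]
After op 8 (replace(3, 'n')): offset=2, physical=[A,B,C,D,E,n,i], logical=[C,D,E,n,i,A,B]
After op 9 (replace(6, 'k')): offset=2, physical=[A,k,C,D,E,n,i], logical=[C,D,E,n,i,A,k]
After op 10 (swap(4, 1)): offset=2, physical=[A,k,C,i,E,n,D], logical=[C,i,E,n,D,A,k]
After op 11 (rotate(-2)): offset=0, physical=[A,k,C,i,E,n,D], logical=[A,k,C,i,E,n,D]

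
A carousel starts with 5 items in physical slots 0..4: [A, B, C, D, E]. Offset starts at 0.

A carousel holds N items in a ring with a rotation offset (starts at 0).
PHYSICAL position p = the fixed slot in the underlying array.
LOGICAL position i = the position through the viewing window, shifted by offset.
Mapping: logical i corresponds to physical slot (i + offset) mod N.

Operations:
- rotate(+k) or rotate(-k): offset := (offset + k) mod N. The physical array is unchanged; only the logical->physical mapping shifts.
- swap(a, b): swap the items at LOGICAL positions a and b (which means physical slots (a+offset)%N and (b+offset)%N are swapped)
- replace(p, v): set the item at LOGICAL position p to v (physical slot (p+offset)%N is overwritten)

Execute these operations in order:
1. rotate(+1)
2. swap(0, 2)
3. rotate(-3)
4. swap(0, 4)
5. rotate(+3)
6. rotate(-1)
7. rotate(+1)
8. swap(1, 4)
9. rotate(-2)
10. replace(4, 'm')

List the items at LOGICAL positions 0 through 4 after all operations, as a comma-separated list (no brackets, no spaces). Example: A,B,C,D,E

Answer: E,B,D,A,m

Derivation:
After op 1 (rotate(+1)): offset=1, physical=[A,B,C,D,E], logical=[B,C,D,E,A]
After op 2 (swap(0, 2)): offset=1, physical=[A,D,C,B,E], logical=[D,C,B,E,A]
After op 3 (rotate(-3)): offset=3, physical=[A,D,C,B,E], logical=[B,E,A,D,C]
After op 4 (swap(0, 4)): offset=3, physical=[A,D,B,C,E], logical=[C,E,A,D,B]
After op 5 (rotate(+3)): offset=1, physical=[A,D,B,C,E], logical=[D,B,C,E,A]
After op 6 (rotate(-1)): offset=0, physical=[A,D,B,C,E], logical=[A,D,B,C,E]
After op 7 (rotate(+1)): offset=1, physical=[A,D,B,C,E], logical=[D,B,C,E,A]
After op 8 (swap(1, 4)): offset=1, physical=[B,D,A,C,E], logical=[D,A,C,E,B]
After op 9 (rotate(-2)): offset=4, physical=[B,D,A,C,E], logical=[E,B,D,A,C]
After op 10 (replace(4, 'm')): offset=4, physical=[B,D,A,m,E], logical=[E,B,D,A,m]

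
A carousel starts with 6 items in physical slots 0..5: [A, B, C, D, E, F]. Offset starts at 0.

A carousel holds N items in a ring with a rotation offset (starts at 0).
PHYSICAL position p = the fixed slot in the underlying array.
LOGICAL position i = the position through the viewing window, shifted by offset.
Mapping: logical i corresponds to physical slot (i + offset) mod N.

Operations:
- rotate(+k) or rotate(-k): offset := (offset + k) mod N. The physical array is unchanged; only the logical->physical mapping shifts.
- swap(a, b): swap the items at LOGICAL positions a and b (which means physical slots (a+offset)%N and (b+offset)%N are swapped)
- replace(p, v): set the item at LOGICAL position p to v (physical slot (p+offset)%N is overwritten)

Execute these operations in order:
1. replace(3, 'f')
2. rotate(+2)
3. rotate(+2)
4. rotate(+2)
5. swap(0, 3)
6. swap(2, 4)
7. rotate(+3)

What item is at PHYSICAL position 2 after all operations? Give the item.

After op 1 (replace(3, 'f')): offset=0, physical=[A,B,C,f,E,F], logical=[A,B,C,f,E,F]
After op 2 (rotate(+2)): offset=2, physical=[A,B,C,f,E,F], logical=[C,f,E,F,A,B]
After op 3 (rotate(+2)): offset=4, physical=[A,B,C,f,E,F], logical=[E,F,A,B,C,f]
After op 4 (rotate(+2)): offset=0, physical=[A,B,C,f,E,F], logical=[A,B,C,f,E,F]
After op 5 (swap(0, 3)): offset=0, physical=[f,B,C,A,E,F], logical=[f,B,C,A,E,F]
After op 6 (swap(2, 4)): offset=0, physical=[f,B,E,A,C,F], logical=[f,B,E,A,C,F]
After op 7 (rotate(+3)): offset=3, physical=[f,B,E,A,C,F], logical=[A,C,F,f,B,E]

Answer: E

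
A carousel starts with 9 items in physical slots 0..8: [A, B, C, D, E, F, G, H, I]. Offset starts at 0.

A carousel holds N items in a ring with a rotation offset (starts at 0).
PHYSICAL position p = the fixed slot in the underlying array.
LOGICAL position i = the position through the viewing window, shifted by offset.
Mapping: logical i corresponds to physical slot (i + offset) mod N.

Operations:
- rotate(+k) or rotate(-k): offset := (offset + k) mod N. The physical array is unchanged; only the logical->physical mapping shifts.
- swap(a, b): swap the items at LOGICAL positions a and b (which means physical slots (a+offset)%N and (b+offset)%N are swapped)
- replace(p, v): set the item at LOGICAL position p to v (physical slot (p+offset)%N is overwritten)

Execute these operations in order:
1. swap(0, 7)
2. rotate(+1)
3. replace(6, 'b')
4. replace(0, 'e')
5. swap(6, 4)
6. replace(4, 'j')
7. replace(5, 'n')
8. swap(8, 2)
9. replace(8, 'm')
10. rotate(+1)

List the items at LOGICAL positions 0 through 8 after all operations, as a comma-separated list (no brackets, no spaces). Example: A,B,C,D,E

After op 1 (swap(0, 7)): offset=0, physical=[H,B,C,D,E,F,G,A,I], logical=[H,B,C,D,E,F,G,A,I]
After op 2 (rotate(+1)): offset=1, physical=[H,B,C,D,E,F,G,A,I], logical=[B,C,D,E,F,G,A,I,H]
After op 3 (replace(6, 'b')): offset=1, physical=[H,B,C,D,E,F,G,b,I], logical=[B,C,D,E,F,G,b,I,H]
After op 4 (replace(0, 'e')): offset=1, physical=[H,e,C,D,E,F,G,b,I], logical=[e,C,D,E,F,G,b,I,H]
After op 5 (swap(6, 4)): offset=1, physical=[H,e,C,D,E,b,G,F,I], logical=[e,C,D,E,b,G,F,I,H]
After op 6 (replace(4, 'j')): offset=1, physical=[H,e,C,D,E,j,G,F,I], logical=[e,C,D,E,j,G,F,I,H]
After op 7 (replace(5, 'n')): offset=1, physical=[H,e,C,D,E,j,n,F,I], logical=[e,C,D,E,j,n,F,I,H]
After op 8 (swap(8, 2)): offset=1, physical=[D,e,C,H,E,j,n,F,I], logical=[e,C,H,E,j,n,F,I,D]
After op 9 (replace(8, 'm')): offset=1, physical=[m,e,C,H,E,j,n,F,I], logical=[e,C,H,E,j,n,F,I,m]
After op 10 (rotate(+1)): offset=2, physical=[m,e,C,H,E,j,n,F,I], logical=[C,H,E,j,n,F,I,m,e]

Answer: C,H,E,j,n,F,I,m,e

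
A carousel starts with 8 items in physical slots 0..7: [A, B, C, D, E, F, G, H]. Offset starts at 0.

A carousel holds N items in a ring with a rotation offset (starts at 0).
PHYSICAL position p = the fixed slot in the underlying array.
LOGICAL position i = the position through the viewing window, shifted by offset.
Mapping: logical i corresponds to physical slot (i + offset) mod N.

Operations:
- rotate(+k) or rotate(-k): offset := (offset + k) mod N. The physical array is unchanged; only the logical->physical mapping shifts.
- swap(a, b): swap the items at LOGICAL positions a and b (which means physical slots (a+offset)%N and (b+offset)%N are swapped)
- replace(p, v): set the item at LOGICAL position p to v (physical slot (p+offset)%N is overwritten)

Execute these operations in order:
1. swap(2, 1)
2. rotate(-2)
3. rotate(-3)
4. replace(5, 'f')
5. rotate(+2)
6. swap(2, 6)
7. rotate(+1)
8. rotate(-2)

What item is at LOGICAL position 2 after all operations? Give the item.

After op 1 (swap(2, 1)): offset=0, physical=[A,C,B,D,E,F,G,H], logical=[A,C,B,D,E,F,G,H]
After op 2 (rotate(-2)): offset=6, physical=[A,C,B,D,E,F,G,H], logical=[G,H,A,C,B,D,E,F]
After op 3 (rotate(-3)): offset=3, physical=[A,C,B,D,E,F,G,H], logical=[D,E,F,G,H,A,C,B]
After op 4 (replace(5, 'f')): offset=3, physical=[f,C,B,D,E,F,G,H], logical=[D,E,F,G,H,f,C,B]
After op 5 (rotate(+2)): offset=5, physical=[f,C,B,D,E,F,G,H], logical=[F,G,H,f,C,B,D,E]
After op 6 (swap(2, 6)): offset=5, physical=[f,C,B,H,E,F,G,D], logical=[F,G,D,f,C,B,H,E]
After op 7 (rotate(+1)): offset=6, physical=[f,C,B,H,E,F,G,D], logical=[G,D,f,C,B,H,E,F]
After op 8 (rotate(-2)): offset=4, physical=[f,C,B,H,E,F,G,D], logical=[E,F,G,D,f,C,B,H]

Answer: G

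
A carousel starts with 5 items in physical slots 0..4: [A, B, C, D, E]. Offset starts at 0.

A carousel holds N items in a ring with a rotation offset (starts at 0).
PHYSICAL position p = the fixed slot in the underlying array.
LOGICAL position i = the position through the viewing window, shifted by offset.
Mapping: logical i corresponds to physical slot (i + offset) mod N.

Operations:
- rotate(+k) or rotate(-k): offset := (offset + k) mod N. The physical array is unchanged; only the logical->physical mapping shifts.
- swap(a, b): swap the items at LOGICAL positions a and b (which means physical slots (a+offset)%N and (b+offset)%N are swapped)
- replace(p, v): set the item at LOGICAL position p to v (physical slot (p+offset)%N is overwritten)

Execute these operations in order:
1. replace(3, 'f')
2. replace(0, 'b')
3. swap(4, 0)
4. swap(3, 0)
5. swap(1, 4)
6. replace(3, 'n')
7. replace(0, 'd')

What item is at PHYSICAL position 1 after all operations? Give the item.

After op 1 (replace(3, 'f')): offset=0, physical=[A,B,C,f,E], logical=[A,B,C,f,E]
After op 2 (replace(0, 'b')): offset=0, physical=[b,B,C,f,E], logical=[b,B,C,f,E]
After op 3 (swap(4, 0)): offset=0, physical=[E,B,C,f,b], logical=[E,B,C,f,b]
After op 4 (swap(3, 0)): offset=0, physical=[f,B,C,E,b], logical=[f,B,C,E,b]
After op 5 (swap(1, 4)): offset=0, physical=[f,b,C,E,B], logical=[f,b,C,E,B]
After op 6 (replace(3, 'n')): offset=0, physical=[f,b,C,n,B], logical=[f,b,C,n,B]
After op 7 (replace(0, 'd')): offset=0, physical=[d,b,C,n,B], logical=[d,b,C,n,B]

Answer: b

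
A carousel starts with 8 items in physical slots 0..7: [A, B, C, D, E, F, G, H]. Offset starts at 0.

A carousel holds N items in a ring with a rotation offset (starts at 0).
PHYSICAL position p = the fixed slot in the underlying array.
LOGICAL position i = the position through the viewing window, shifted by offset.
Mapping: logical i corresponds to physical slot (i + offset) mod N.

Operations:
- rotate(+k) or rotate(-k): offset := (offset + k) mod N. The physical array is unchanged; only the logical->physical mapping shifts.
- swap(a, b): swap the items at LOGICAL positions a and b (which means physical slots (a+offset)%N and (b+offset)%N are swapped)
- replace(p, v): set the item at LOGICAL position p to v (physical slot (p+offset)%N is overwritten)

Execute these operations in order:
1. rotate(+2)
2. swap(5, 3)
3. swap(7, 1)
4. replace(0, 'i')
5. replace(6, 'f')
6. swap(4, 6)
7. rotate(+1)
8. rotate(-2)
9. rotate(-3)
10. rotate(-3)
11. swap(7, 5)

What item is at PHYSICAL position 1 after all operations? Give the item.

Answer: D

Derivation:
After op 1 (rotate(+2)): offset=2, physical=[A,B,C,D,E,F,G,H], logical=[C,D,E,F,G,H,A,B]
After op 2 (swap(5, 3)): offset=2, physical=[A,B,C,D,E,H,G,F], logical=[C,D,E,H,G,F,A,B]
After op 3 (swap(7, 1)): offset=2, physical=[A,D,C,B,E,H,G,F], logical=[C,B,E,H,G,F,A,D]
After op 4 (replace(0, 'i')): offset=2, physical=[A,D,i,B,E,H,G,F], logical=[i,B,E,H,G,F,A,D]
After op 5 (replace(6, 'f')): offset=2, physical=[f,D,i,B,E,H,G,F], logical=[i,B,E,H,G,F,f,D]
After op 6 (swap(4, 6)): offset=2, physical=[G,D,i,B,E,H,f,F], logical=[i,B,E,H,f,F,G,D]
After op 7 (rotate(+1)): offset=3, physical=[G,D,i,B,E,H,f,F], logical=[B,E,H,f,F,G,D,i]
After op 8 (rotate(-2)): offset=1, physical=[G,D,i,B,E,H,f,F], logical=[D,i,B,E,H,f,F,G]
After op 9 (rotate(-3)): offset=6, physical=[G,D,i,B,E,H,f,F], logical=[f,F,G,D,i,B,E,H]
After op 10 (rotate(-3)): offset=3, physical=[G,D,i,B,E,H,f,F], logical=[B,E,H,f,F,G,D,i]
After op 11 (swap(7, 5)): offset=3, physical=[i,D,G,B,E,H,f,F], logical=[B,E,H,f,F,i,D,G]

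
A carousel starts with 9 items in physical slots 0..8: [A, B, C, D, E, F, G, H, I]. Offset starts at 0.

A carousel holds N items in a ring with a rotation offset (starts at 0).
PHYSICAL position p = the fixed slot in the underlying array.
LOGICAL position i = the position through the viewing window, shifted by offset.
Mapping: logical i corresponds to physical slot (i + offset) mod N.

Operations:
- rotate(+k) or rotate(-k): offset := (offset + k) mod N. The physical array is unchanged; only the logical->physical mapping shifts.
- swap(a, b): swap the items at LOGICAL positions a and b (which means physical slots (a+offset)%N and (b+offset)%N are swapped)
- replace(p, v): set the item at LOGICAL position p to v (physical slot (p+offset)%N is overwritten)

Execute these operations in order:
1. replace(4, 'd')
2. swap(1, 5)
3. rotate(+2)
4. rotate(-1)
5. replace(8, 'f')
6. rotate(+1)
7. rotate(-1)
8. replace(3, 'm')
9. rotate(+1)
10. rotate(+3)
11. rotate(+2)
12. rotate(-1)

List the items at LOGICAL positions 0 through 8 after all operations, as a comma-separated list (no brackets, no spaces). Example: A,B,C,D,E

Answer: G,H,I,f,F,C,D,m,B

Derivation:
After op 1 (replace(4, 'd')): offset=0, physical=[A,B,C,D,d,F,G,H,I], logical=[A,B,C,D,d,F,G,H,I]
After op 2 (swap(1, 5)): offset=0, physical=[A,F,C,D,d,B,G,H,I], logical=[A,F,C,D,d,B,G,H,I]
After op 3 (rotate(+2)): offset=2, physical=[A,F,C,D,d,B,G,H,I], logical=[C,D,d,B,G,H,I,A,F]
After op 4 (rotate(-1)): offset=1, physical=[A,F,C,D,d,B,G,H,I], logical=[F,C,D,d,B,G,H,I,A]
After op 5 (replace(8, 'f')): offset=1, physical=[f,F,C,D,d,B,G,H,I], logical=[F,C,D,d,B,G,H,I,f]
After op 6 (rotate(+1)): offset=2, physical=[f,F,C,D,d,B,G,H,I], logical=[C,D,d,B,G,H,I,f,F]
After op 7 (rotate(-1)): offset=1, physical=[f,F,C,D,d,B,G,H,I], logical=[F,C,D,d,B,G,H,I,f]
After op 8 (replace(3, 'm')): offset=1, physical=[f,F,C,D,m,B,G,H,I], logical=[F,C,D,m,B,G,H,I,f]
After op 9 (rotate(+1)): offset=2, physical=[f,F,C,D,m,B,G,H,I], logical=[C,D,m,B,G,H,I,f,F]
After op 10 (rotate(+3)): offset=5, physical=[f,F,C,D,m,B,G,H,I], logical=[B,G,H,I,f,F,C,D,m]
After op 11 (rotate(+2)): offset=7, physical=[f,F,C,D,m,B,G,H,I], logical=[H,I,f,F,C,D,m,B,G]
After op 12 (rotate(-1)): offset=6, physical=[f,F,C,D,m,B,G,H,I], logical=[G,H,I,f,F,C,D,m,B]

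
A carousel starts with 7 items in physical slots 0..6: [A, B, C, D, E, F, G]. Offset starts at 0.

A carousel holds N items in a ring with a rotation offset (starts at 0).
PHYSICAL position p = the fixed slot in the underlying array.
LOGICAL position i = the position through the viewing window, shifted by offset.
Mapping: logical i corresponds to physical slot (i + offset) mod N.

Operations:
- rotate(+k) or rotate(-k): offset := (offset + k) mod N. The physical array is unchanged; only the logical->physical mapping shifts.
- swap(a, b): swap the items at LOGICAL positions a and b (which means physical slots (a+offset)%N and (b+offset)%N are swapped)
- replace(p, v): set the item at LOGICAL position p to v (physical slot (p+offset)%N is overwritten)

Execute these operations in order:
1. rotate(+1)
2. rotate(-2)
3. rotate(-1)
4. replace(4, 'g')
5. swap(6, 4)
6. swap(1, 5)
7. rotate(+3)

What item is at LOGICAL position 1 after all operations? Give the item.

Answer: E

Derivation:
After op 1 (rotate(+1)): offset=1, physical=[A,B,C,D,E,F,G], logical=[B,C,D,E,F,G,A]
After op 2 (rotate(-2)): offset=6, physical=[A,B,C,D,E,F,G], logical=[G,A,B,C,D,E,F]
After op 3 (rotate(-1)): offset=5, physical=[A,B,C,D,E,F,G], logical=[F,G,A,B,C,D,E]
After op 4 (replace(4, 'g')): offset=5, physical=[A,B,g,D,E,F,G], logical=[F,G,A,B,g,D,E]
After op 5 (swap(6, 4)): offset=5, physical=[A,B,E,D,g,F,G], logical=[F,G,A,B,E,D,g]
After op 6 (swap(1, 5)): offset=5, physical=[A,B,E,G,g,F,D], logical=[F,D,A,B,E,G,g]
After op 7 (rotate(+3)): offset=1, physical=[A,B,E,G,g,F,D], logical=[B,E,G,g,F,D,A]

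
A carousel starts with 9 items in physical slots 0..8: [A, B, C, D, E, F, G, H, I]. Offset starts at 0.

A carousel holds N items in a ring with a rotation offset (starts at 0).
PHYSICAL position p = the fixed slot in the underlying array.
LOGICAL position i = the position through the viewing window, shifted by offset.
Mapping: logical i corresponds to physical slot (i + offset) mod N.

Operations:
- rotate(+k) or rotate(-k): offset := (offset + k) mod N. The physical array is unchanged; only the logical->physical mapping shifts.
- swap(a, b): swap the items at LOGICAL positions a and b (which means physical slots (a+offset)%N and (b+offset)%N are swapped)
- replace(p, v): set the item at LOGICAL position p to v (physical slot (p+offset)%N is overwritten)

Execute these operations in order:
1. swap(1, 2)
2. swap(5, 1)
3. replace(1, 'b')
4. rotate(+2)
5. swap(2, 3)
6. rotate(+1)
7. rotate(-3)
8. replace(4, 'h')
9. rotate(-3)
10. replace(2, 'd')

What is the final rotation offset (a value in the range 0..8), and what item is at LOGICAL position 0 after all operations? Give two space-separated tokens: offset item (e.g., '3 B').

After op 1 (swap(1, 2)): offset=0, physical=[A,C,B,D,E,F,G,H,I], logical=[A,C,B,D,E,F,G,H,I]
After op 2 (swap(5, 1)): offset=0, physical=[A,F,B,D,E,C,G,H,I], logical=[A,F,B,D,E,C,G,H,I]
After op 3 (replace(1, 'b')): offset=0, physical=[A,b,B,D,E,C,G,H,I], logical=[A,b,B,D,E,C,G,H,I]
After op 4 (rotate(+2)): offset=2, physical=[A,b,B,D,E,C,G,H,I], logical=[B,D,E,C,G,H,I,A,b]
After op 5 (swap(2, 3)): offset=2, physical=[A,b,B,D,C,E,G,H,I], logical=[B,D,C,E,G,H,I,A,b]
After op 6 (rotate(+1)): offset=3, physical=[A,b,B,D,C,E,G,H,I], logical=[D,C,E,G,H,I,A,b,B]
After op 7 (rotate(-3)): offset=0, physical=[A,b,B,D,C,E,G,H,I], logical=[A,b,B,D,C,E,G,H,I]
After op 8 (replace(4, 'h')): offset=0, physical=[A,b,B,D,h,E,G,H,I], logical=[A,b,B,D,h,E,G,H,I]
After op 9 (rotate(-3)): offset=6, physical=[A,b,B,D,h,E,G,H,I], logical=[G,H,I,A,b,B,D,h,E]
After op 10 (replace(2, 'd')): offset=6, physical=[A,b,B,D,h,E,G,H,d], logical=[G,H,d,A,b,B,D,h,E]

Answer: 6 G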